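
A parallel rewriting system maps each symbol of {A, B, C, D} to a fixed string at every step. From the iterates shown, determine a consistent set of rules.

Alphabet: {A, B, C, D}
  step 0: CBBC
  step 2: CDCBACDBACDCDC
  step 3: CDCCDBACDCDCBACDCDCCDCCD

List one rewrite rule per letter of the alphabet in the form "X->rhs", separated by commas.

A->CD, B->BA, C->CD, D->C

  step 2 ⇒ step 3: CDCBACDBACDCDC ⇒ CD·C·CD·BA·CD·CD·C·BA·CD·CD·C·CD·C·CD
    A ↦ CD
    B ↦ BA
    C ↦ CD
    D ↦ C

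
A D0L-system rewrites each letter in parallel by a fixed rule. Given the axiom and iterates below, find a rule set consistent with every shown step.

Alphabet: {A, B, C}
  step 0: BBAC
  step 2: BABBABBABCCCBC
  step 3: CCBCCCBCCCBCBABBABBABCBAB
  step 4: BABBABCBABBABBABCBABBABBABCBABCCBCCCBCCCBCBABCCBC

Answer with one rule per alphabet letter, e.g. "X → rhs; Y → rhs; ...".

  step 3 ⇒ step 4: CCBCCCBCCCBCBABBABBABCBAB ⇒ BAB·BAB·C·BAB·BAB·BAB·C·BAB·BAB·BAB·C·BAB·C·CB·C·C·CB·C·C·CB·C·BAB·C·CB·C
    A ↦ CB
    B ↦ C
    C ↦ BAB

A->CB, B->C, C->BAB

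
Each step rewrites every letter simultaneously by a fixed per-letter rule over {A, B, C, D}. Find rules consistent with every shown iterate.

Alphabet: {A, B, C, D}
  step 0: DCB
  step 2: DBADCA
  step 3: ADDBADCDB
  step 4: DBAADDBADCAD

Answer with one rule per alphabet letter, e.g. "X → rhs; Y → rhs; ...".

  step 3 ⇒ step 4: ADDBADCDB ⇒ DB·A·A·D·DB·A·DC·A·D
    A ↦ DB
    B ↦ D
    C ↦ DC
    D ↦ A

A->DB, B->D, C->DC, D->A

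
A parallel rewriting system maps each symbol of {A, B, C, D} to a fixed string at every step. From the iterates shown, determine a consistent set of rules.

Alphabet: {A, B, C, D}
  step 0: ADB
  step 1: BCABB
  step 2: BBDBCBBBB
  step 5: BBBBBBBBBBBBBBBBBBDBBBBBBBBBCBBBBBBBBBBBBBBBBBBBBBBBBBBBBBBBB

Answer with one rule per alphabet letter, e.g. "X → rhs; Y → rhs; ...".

A->BC, B->BB, C->D, D->A

  step 1 ⇒ step 2: BCABB ⇒ BB·D·BC·BB·BB
    A ↦ BC
    B ↦ BB
    C ↦ D
  step 0 ⇒ step 1: ADB ⇒ BC·A·BB
    D ↦ A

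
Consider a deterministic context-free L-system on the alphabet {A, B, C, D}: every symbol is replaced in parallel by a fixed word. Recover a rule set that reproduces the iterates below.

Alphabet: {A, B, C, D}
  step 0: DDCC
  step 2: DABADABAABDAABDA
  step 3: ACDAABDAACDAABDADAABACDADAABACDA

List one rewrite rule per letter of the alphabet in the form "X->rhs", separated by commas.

A->DA, B->AB, C->BA, D->AC

  step 2 ⇒ step 3: DABADABAABDAABDA ⇒ AC·DA·AB·DA·AC·DA·AB·DA·DA·AB·AC·DA·DA·AB·AC·DA
    A ↦ DA
    B ↦ AB
    D ↦ AC
    C ↦ BA  (constrained at step 0)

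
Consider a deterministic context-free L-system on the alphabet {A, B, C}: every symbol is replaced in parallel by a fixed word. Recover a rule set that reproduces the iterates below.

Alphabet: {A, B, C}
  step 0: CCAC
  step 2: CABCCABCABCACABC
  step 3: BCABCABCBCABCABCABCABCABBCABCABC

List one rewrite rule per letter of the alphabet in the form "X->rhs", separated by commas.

  step 2 ⇒ step 3: CABCCABCABCACABC ⇒ BC·AB·CA·BC·BC·AB·CA·BC·AB·CA·BC·AB·BC·AB·CA·BC
    A ↦ AB
    B ↦ CA
    C ↦ BC

A->AB, B->CA, C->BC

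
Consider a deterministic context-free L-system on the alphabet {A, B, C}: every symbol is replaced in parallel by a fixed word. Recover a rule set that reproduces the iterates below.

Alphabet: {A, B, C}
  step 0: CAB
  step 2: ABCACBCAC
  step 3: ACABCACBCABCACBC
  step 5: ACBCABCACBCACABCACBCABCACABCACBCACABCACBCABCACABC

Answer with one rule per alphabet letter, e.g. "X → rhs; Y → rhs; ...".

  step 2 ⇒ step 3: ABCACBCAC ⇒ AC·A·BC·AC·BC·A·BC·AC·BC
    A ↦ AC
    B ↦ A
    C ↦ BC

A->AC, B->A, C->BC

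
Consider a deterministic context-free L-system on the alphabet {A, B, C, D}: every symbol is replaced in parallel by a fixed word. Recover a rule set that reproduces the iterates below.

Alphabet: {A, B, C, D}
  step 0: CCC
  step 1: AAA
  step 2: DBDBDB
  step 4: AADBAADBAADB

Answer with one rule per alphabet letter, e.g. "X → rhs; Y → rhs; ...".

  step 1 ⇒ step 2: AAA ⇒ DB·DB·DB
    A ↦ DB
    B ↦ A  (constrained at step 2)
  step 0 ⇒ step 1: CCC ⇒ A·A·A
    C ↦ A
    D ↦ BC  (constrained at step 2)

A->DB, B->A, C->A, D->BC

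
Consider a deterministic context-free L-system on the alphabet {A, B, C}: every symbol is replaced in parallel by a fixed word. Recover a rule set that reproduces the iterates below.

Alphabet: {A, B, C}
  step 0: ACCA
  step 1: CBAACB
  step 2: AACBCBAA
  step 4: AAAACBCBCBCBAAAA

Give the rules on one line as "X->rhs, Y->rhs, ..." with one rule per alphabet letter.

A->CB, B->A, C->A

  step 1 ⇒ step 2: CBAACB ⇒ A·A·CB·CB·A·A
    A ↦ CB
    B ↦ A
    C ↦ A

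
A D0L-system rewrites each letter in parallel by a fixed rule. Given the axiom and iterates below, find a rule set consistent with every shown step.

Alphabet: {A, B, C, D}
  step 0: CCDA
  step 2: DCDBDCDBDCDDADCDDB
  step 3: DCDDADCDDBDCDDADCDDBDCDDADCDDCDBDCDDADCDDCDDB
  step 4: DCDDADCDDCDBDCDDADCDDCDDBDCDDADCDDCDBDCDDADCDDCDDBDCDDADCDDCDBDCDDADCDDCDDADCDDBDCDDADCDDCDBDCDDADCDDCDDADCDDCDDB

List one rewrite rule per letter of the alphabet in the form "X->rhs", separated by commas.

  step 3 ⇒ step 4: DCDDADCDDBDCDDADCDDBDCDDADCDDCDBDCDDADCDDCDDB ⇒ DCD·DA·DCD·DCD·B·DCD·DA·DCD·DCD·DB·DCD·DA·DCD·DCD·B·DCD·DA·DCD·DCD·DB·DCD·DA·DCD·DCD·B·DCD·DA·DCD·DCD·DA·DCD·DB·DCD·DA·DCD·DCD·B·DCD·DA·DCD·DCD·DA·DCD·DCD·DB
    A ↦ B
    B ↦ DB
    C ↦ DA
    D ↦ DCD

A->B, B->DB, C->DA, D->DCD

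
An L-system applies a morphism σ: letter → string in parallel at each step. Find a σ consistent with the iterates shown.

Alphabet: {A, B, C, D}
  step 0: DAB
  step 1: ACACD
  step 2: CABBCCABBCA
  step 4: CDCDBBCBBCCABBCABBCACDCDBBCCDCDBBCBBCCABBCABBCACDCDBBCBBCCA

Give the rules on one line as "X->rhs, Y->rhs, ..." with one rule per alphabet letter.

A->CA, B->CD, C->BBC, D->A

  step 1 ⇒ step 2: ACACD ⇒ CA·BBC·CA·BBC·A
    A ↦ CA
    C ↦ BBC
    D ↦ A
  step 0 ⇒ step 1: DAB ⇒ A·CA·CD
    B ↦ CD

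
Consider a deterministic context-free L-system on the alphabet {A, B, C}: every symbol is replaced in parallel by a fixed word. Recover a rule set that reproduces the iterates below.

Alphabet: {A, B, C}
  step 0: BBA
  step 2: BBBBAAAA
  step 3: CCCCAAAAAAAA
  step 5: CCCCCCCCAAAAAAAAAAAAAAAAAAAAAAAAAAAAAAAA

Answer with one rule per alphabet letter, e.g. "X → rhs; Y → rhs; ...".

A->AA, B->C, C->BB

  step 2 ⇒ step 3: BBBBAAAA ⇒ C·C·C·C·AA·AA·AA·AA
    A ↦ AA
    B ↦ C
    C ↦ BB  (constrained at step 3)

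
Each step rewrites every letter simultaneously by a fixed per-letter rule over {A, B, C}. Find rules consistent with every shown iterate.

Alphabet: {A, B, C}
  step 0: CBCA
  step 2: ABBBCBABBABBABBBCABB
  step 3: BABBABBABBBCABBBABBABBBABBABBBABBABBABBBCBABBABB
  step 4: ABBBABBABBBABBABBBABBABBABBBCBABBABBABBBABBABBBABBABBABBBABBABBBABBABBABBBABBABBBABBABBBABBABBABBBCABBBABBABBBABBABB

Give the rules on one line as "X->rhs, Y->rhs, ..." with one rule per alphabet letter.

  step 3 ⇒ step 4: BABBABBABBBCABBBABBABBBABBABBBABBABBABBBCBABBABB ⇒ ABB·B·ABB·ABB·B·ABB·ABB·B·ABB·ABB·ABB·BC·B·ABB·ABB·ABB·B·ABB·ABB·B·ABB·ABB·ABB·B·ABB·ABB·B·ABB·ABB·ABB·B·ABB·ABB·B·ABB·ABB·B·ABB·ABB·ABB·BC·ABB·B·ABB·ABB·B·ABB·ABB
    A ↦ B
    B ↦ ABB
    C ↦ BC

A->B, B->ABB, C->BC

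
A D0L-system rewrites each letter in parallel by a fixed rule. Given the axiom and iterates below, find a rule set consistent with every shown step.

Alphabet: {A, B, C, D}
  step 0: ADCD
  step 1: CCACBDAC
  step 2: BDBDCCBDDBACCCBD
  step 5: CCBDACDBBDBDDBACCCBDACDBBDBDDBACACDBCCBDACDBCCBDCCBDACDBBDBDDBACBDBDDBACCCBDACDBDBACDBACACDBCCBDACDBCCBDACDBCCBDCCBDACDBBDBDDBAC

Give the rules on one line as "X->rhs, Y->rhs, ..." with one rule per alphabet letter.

A->CC, B->DB, C->BD, D->AC

  step 1 ⇒ step 2: CCACBDAC ⇒ BD·BD·CC·BD·DB·AC·CC·BD
    A ↦ CC
    B ↦ DB
    C ↦ BD
    D ↦ AC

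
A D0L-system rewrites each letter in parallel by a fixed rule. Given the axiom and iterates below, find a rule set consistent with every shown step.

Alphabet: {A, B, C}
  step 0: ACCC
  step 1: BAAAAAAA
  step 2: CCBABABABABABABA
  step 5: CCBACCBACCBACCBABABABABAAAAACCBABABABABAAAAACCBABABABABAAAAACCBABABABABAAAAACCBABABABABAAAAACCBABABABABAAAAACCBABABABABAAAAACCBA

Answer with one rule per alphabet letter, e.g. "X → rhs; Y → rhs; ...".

A->BA, B->CC, C->AA

  step 1 ⇒ step 2: BAAAAAAA ⇒ CC·BA·BA·BA·BA·BA·BA·BA
    A ↦ BA
    B ↦ CC
  step 0 ⇒ step 1: ACCC ⇒ BA·AA·AA·AA
    C ↦ AA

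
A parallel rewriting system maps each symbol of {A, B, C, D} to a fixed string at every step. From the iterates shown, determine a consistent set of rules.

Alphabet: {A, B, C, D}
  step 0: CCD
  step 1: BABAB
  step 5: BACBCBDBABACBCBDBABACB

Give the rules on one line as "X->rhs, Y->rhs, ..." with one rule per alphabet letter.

A->BD, B->C, C->BA, D->B

  step 0 ⇒ step 1: CCD ⇒ BA·BA·B
    C ↦ BA
    D ↦ B
    A ↦ BD  (constrained at step 1)
    B ↦ C  (constrained at step 1)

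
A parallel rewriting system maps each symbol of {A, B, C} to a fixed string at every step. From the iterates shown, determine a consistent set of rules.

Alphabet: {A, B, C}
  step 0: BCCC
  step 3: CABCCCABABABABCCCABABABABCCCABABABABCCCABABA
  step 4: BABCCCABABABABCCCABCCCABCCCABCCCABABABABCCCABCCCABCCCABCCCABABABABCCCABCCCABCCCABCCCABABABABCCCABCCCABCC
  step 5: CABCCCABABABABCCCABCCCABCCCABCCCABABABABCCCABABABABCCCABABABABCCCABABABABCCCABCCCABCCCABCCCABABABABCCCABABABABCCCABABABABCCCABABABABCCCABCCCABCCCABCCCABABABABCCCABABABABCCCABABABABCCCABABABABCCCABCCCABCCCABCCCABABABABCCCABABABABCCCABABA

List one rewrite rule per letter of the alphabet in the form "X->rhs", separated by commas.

A->BCC, B->CA, C->BA

  step 4 ⇒ step 5: BABCCCABABABABCCCABCCCABCCCABCCCABABABABCCCABCCCABCCCABCCCABABABABCCCABCCCABCCCABCCCABABABABCCCABCCCABCC ⇒ CA·BCC·CA·BA·BA·BA·BCC·CA·BCC·CA·BCC·CA·BCC·CA·BA·BA·BA·BCC·CA·BA·BA·BA·BCC·CA·BA·BA·BA·BCC·CA·BA·BA·BA·BCC·CA·BCC·CA·BCC·CA·BCC·CA·BA·BA·BA·BCC·CA·BA·BA·BA·BCC·CA·BA·BA·BA·BCC·CA·BA·BA·BA·BCC·CA·BCC·CA·BCC·CA·BCC·CA·BA·BA·BA·BCC·CA·BA·BA·BA·BCC·CA·BA·BA·BA·BCC·CA·BA·BA·BA·BCC·CA·BCC·CA·BCC·CA·BCC·CA·BA·BA·BA·BCC·CA·BA·BA·BA·BCC·CA·BA·BA
    A ↦ BCC
    B ↦ CA
    C ↦ BA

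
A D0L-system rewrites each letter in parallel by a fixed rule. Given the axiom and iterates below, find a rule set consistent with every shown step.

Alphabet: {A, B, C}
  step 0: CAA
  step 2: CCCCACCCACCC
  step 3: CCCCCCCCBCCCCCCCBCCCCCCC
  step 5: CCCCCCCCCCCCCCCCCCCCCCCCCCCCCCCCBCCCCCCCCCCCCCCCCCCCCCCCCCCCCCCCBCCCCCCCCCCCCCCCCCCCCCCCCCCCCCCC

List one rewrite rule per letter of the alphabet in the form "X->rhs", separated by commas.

A->BC, B->AC, C->CC

  step 2 ⇒ step 3: CCCCACCCACCC ⇒ CC·CC·CC·CC·BC·CC·CC·CC·BC·CC·CC·CC
    A ↦ BC
    C ↦ CC
    B ↦ AC  (constrained at step 3)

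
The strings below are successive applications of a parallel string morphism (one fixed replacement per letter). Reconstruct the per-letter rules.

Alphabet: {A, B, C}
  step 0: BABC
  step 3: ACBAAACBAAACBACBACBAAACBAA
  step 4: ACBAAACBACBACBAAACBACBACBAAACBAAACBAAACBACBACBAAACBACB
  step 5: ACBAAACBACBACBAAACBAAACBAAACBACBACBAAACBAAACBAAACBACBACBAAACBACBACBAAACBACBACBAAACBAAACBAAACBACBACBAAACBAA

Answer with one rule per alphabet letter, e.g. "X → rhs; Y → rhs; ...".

  step 4 ⇒ step 5: ACBAAACBACBACBAAACBACBACBAAACBAAACBAAACBACBACBAAACBACB ⇒ ACB·A·A·ACB·ACB·ACB·A·A·ACB·A·A·ACB·A·A·ACB·ACB·ACB·A·A·ACB·A·A·ACB·A·A·ACB·ACB·ACB·A·A·ACB·ACB·ACB·A·A·ACB·ACB·ACB·A·A·ACB·A·A·ACB·A·A·ACB·ACB·ACB·A·A·ACB·A·A
    A ↦ ACB
    B ↦ A
    C ↦ A

A->ACB, B->A, C->A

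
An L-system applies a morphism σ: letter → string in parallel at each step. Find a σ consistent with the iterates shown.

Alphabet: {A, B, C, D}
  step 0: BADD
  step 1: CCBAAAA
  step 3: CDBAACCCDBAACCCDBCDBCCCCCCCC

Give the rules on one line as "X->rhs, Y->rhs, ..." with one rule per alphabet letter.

  step 0 ⇒ step 1: BADD ⇒ CC·B·AA·AA
    A ↦ B
    B ↦ CC
    D ↦ AA
    C ↦ CDB  (constrained at step 1)

A->B, B->CC, C->CDB, D->AA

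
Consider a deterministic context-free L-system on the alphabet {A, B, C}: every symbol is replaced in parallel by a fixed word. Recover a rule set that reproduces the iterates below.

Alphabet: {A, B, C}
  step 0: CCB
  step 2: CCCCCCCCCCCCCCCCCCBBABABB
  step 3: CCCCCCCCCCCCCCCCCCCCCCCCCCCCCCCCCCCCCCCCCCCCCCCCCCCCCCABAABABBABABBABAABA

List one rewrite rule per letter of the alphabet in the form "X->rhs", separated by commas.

A->BB, B->ABA, C->CCC

  step 2 ⇒ step 3: CCCCCCCCCCCCCCCCCCBBABABB ⇒ CCC·CCC·CCC·CCC·CCC·CCC·CCC·CCC·CCC·CCC·CCC·CCC·CCC·CCC·CCC·CCC·CCC·CCC·ABA·ABA·BB·ABA·BB·ABA·ABA
    A ↦ BB
    B ↦ ABA
    C ↦ CCC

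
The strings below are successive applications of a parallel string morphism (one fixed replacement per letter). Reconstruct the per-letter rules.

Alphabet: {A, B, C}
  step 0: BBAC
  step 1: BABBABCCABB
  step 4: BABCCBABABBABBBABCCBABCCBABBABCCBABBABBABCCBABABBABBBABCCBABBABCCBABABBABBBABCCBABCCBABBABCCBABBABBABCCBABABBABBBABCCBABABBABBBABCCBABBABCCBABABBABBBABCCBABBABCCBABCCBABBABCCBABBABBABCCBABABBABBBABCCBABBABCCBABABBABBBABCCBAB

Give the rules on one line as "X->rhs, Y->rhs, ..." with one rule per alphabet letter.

  step 0 ⇒ step 1: BBAC ⇒ BAB·BAB·CC·ABB
    A ↦ CC
    B ↦ BAB
    C ↦ ABB

A->CC, B->BAB, C->ABB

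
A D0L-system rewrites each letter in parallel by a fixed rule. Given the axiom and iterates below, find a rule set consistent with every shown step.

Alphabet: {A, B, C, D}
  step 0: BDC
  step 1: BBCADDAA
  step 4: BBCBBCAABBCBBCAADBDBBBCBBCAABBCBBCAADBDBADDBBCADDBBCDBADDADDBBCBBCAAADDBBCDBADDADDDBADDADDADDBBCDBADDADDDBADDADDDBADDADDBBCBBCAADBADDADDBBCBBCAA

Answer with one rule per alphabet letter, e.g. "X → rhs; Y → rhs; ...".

  step 0 ⇒ step 1: BDC ⇒ BBC·ADD·AA
    B ↦ BBC
    C ↦ AA
    D ↦ ADD
    A ↦ DB  (constrained at step 1)

A->DB, B->BBC, C->AA, D->ADD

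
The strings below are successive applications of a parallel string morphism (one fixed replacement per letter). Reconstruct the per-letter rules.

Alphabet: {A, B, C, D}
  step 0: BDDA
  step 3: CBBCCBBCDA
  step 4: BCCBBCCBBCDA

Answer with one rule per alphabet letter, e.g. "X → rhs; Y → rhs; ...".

A->CDA, B->C, C->B, D->B

  step 3 ⇒ step 4: CBBCCBBCDA ⇒ B·C·C·B·B·C·C·B·B·CDA
    A ↦ CDA
    B ↦ C
    C ↦ B
    D ↦ B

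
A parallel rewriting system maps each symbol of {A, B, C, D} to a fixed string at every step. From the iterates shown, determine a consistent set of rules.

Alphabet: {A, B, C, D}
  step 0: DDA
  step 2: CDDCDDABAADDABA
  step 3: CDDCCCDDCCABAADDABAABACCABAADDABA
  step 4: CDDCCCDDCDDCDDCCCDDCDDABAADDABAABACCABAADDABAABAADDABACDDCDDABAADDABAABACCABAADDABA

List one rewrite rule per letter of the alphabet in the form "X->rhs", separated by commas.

  step 3 ⇒ step 4: CDDCCCDDCCABAADDABAABACCABAADDABA ⇒ CDD·C·C·CDD·CDD·CDD·C·C·CDD·CDD·ABA·ADD·ABA·ABA·C·C·ABA·ADD·ABA·ABA·ADD·ABA·CDD·CDD·ABA·ADD·ABA·ABA·C·C·ABA·ADD·ABA
    A ↦ ABA
    B ↦ ADD
    C ↦ CDD
    D ↦ C

A->ABA, B->ADD, C->CDD, D->C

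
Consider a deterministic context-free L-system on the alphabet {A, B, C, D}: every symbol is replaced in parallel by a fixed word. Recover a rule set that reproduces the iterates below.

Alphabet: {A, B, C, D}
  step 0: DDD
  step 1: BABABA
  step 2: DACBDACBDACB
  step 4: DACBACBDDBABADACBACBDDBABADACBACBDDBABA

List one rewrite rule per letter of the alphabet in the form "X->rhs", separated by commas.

A->ACB, B->D, C->D, D->BA

  step 1 ⇒ step 2: BABABA ⇒ D·ACB·D·ACB·D·ACB
    A ↦ ACB
    B ↦ D
    C ↦ D  (constrained at step 2)
  step 0 ⇒ step 1: DDD ⇒ BA·BA·BA
    D ↦ BA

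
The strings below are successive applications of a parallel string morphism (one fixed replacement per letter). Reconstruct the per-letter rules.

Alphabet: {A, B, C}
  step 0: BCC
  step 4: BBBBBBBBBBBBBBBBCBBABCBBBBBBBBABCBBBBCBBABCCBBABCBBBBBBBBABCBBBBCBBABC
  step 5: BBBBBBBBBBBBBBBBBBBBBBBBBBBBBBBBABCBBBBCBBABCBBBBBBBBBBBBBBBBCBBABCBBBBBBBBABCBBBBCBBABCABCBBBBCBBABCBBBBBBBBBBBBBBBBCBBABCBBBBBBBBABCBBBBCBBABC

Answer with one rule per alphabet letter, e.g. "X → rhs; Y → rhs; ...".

  step 4 ⇒ step 5: BBBBBBBBBBBBBBBBCBBABCBBBBBBBBABCBBBBCBBABCCBBABCBBBBBBBBABCBBBBCBBABC ⇒ BB·BB·BB·BB·BB·BB·BB·BB·BB·BB·BB·BB·BB·BB·BB·BB·ABC·BB·BB·C·BB·ABC·BB·BB·BB·BB·BB·BB·BB·BB·C·BB·ABC·BB·BB·BB·BB·ABC·BB·BB·C·BB·ABC·ABC·BB·BB·C·BB·ABC·BB·BB·BB·BB·BB·BB·BB·BB·C·BB·ABC·BB·BB·BB·BB·ABC·BB·BB·C·BB·ABC
    A ↦ C
    B ↦ BB
    C ↦ ABC

A->C, B->BB, C->ABC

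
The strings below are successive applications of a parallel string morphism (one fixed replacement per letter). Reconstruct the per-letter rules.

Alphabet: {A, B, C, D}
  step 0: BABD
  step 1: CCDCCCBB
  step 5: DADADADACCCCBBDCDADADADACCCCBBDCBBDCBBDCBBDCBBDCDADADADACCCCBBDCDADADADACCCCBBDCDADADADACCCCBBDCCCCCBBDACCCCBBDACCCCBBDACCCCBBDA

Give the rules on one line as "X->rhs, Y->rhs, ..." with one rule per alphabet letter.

A->DC, B->CC, C->DA, D->BB

  step 0 ⇒ step 1: BABD ⇒ CC·DC·CC·BB
    A ↦ DC
    B ↦ CC
    D ↦ BB
    C ↦ DA  (constrained at step 1)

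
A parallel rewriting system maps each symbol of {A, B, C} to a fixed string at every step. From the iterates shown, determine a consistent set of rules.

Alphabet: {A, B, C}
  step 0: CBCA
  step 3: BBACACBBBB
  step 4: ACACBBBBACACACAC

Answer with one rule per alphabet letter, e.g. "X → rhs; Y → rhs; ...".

A->B, B->AC, C->B

  step 3 ⇒ step 4: BBACACBBBB ⇒ AC·AC·B·B·B·B·AC·AC·AC·AC
    A ↦ B
    B ↦ AC
    C ↦ B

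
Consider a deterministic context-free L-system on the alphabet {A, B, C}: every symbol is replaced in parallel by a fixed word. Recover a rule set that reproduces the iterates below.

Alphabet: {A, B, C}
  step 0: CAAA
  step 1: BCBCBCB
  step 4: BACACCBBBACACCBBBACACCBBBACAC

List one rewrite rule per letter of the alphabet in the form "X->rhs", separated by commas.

A->CB, B->AC, C->B

  step 0 ⇒ step 1: CAAA ⇒ B·CB·CB·CB
    A ↦ CB
    C ↦ B
    B ↦ AC  (constrained at step 1)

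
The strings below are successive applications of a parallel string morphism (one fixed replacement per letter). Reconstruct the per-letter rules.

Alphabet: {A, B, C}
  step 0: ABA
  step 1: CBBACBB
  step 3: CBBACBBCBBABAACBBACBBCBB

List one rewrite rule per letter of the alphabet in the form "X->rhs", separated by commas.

A->CBB, B->A, C->AB

  step 0 ⇒ step 1: ABA ⇒ CBB·A·CBB
    A ↦ CBB
    B ↦ A
    C ↦ AB  (constrained at step 1)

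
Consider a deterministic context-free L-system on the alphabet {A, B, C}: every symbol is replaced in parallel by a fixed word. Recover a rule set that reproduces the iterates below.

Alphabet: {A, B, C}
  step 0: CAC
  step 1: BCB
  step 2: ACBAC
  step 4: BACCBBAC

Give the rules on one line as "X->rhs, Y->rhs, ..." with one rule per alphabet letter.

A->C, B->AC, C->B

  step 1 ⇒ step 2: BCB ⇒ AC·B·AC
    B ↦ AC
    C ↦ B
  step 0 ⇒ step 1: CAC ⇒ B·C·B
    A ↦ C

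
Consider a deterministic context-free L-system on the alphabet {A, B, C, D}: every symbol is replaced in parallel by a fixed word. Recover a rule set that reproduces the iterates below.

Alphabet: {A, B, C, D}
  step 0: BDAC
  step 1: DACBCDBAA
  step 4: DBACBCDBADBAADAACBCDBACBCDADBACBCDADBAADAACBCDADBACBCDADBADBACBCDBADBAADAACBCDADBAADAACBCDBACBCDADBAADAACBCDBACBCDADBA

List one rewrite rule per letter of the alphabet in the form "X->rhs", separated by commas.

A->DBA, B->DA, C->A, D->CBC

  step 0 ⇒ step 1: BDAC ⇒ DA·CBC·DBA·A
    A ↦ DBA
    B ↦ DA
    C ↦ A
    D ↦ CBC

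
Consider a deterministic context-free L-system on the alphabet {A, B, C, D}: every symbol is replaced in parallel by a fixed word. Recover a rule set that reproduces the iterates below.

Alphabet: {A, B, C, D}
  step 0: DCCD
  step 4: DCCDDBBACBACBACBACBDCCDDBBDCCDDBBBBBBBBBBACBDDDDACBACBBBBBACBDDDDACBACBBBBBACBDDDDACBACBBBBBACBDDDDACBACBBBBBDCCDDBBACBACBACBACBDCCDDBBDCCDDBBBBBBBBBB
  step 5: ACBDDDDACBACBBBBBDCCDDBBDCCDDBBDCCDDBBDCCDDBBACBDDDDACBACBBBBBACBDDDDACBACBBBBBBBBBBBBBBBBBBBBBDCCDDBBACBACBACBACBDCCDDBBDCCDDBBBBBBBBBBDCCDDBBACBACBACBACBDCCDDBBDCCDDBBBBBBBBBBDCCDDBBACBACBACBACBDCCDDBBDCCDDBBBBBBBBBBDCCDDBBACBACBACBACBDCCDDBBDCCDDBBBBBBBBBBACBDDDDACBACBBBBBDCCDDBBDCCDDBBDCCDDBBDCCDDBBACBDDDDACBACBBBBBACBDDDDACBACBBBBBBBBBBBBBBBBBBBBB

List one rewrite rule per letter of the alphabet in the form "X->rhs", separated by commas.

A->DCC, B->BB, C->DD, D->ACB

  step 4 ⇒ step 5: DCCDDBBACBACBACBACBDCCDDBBDCCDDBBBBBBBBBBACBDDDDACBACBBBBBACBDDDDACBACBBBBBACBDDDDACBACBBBBBACBDDDDACBACBBBBBDCCDDBBACBACBACBACBDCCDDBBDCCDDBBBBBBBBBB ⇒ ACB·DD·DD·ACB·ACB·BB·BB·DCC·DD·BB·DCC·DD·BB·DCC·DD·BB·DCC·DD·BB·ACB·DD·DD·ACB·ACB·BB·BB·ACB·DD·DD·ACB·ACB·BB·BB·BB·BB·BB·BB·BB·BB·BB·BB·DCC·DD·BB·ACB·ACB·ACB·ACB·DCC·DD·BB·DCC·DD·BB·BB·BB·BB·BB·DCC·DD·BB·ACB·ACB·ACB·ACB·DCC·DD·BB·DCC·DD·BB·BB·BB·BB·BB·DCC·DD·BB·ACB·ACB·ACB·ACB·DCC·DD·BB·DCC·DD·BB·BB·BB·BB·BB·DCC·DD·BB·ACB·ACB·ACB·ACB·DCC·DD·BB·DCC·DD·BB·BB·BB·BB·BB·ACB·DD·DD·ACB·ACB·BB·BB·DCC·DD·BB·DCC·DD·BB·DCC·DD·BB·DCC·DD·BB·ACB·DD·DD·ACB·ACB·BB·BB·ACB·DD·DD·ACB·ACB·BB·BB·BB·BB·BB·BB·BB·BB·BB·BB
    A ↦ DCC
    B ↦ BB
    C ↦ DD
    D ↦ ACB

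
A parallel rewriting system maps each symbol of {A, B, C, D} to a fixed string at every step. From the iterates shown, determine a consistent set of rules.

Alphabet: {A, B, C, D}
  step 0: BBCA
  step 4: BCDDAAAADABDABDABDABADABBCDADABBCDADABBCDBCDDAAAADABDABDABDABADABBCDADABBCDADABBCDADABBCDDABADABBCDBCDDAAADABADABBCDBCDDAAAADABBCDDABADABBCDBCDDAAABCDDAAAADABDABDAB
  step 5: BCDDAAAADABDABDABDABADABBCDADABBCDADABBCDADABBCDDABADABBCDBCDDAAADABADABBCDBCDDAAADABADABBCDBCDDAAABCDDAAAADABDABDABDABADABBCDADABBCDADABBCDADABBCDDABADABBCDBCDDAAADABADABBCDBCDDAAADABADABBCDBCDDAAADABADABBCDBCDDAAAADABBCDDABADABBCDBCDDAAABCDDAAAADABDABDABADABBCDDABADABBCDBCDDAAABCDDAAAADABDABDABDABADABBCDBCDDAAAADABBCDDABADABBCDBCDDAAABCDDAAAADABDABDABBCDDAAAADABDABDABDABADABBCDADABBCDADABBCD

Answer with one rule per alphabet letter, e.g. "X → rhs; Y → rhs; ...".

  step 4 ⇒ step 5: BCDDAAAADABDABDABDABADABBCDADABBCDADABBCDBCDDAAAADABDABDABDABADABBCDADABBCDADABBCDADABBCDDABADABBCDBCDDAAADABADABBCDBCDDAAAADABBCDDABADABBCDBCDDAAABCDDAAAADABDABDAB ⇒ BCD·DAA·A·A·DAB·DAB·DAB·DAB·A·DAB·BCD·A·DAB·BCD·A·DAB·BCD·A·DAB·BCD·DAB·A·DAB·BCD·BCD·DAA·A·DAB·A·DAB·BCD·BCD·DAA·A·DAB·A·DAB·BCD·BCD·DAA·A·BCD·DAA·A·A·DAB·DAB·DAB·DAB·A·DAB·BCD·A·DAB·BCD·A·DAB·BCD·A·DAB·BCD·DAB·A·DAB·BCD·BCD·DAA·A·DAB·A·DAB·BCD·BCD·DAA·A·DAB·A·DAB·BCD·BCD·DAA·A·DAB·A·DAB·BCD·BCD·DAA·A·A·DAB·BCD·DAB·A·DAB·BCD·BCD·DAA·A·BCD·DAA·A·A·DAB·DAB·DAB·A·DAB·BCD·DAB·A·DAB·BCD·BCD·DAA·A·BCD·DAA·A·A·DAB·DAB·DAB·DAB·A·DAB·BCD·BCD·DAA·A·A·DAB·BCD·DAB·A·DAB·BCD·BCD·DAA·A·BCD·DAA·A·A·DAB·DAB·DAB·BCD·DAA·A·A·DAB·DAB·DAB·DAB·A·DAB·BCD·A·DAB·BCD·A·DAB·BCD
    A ↦ DAB
    B ↦ BCD
    C ↦ DAA
    D ↦ A

A->DAB, B->BCD, C->DAA, D->A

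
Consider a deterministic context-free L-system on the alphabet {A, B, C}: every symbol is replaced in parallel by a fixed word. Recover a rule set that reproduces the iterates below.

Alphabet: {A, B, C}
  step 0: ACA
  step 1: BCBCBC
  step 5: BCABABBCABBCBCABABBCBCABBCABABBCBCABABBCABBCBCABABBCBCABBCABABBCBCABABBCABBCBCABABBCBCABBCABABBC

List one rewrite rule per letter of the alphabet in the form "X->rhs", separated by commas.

A->BC, B->AB, C->BC

  step 0 ⇒ step 1: ACA ⇒ BC·BC·BC
    A ↦ BC
    C ↦ BC
    B ↦ AB  (constrained at step 1)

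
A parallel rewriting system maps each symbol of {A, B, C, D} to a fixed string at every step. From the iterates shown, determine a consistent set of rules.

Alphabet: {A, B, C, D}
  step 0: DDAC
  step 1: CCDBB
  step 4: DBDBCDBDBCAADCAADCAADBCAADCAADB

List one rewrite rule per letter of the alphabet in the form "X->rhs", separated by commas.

A->DB, B->AAD, C->B, D->C

  step 0 ⇒ step 1: DDAC ⇒ C·C·DB·B
    A ↦ DB
    C ↦ B
    D ↦ C
    B ↦ AAD  (constrained at step 1)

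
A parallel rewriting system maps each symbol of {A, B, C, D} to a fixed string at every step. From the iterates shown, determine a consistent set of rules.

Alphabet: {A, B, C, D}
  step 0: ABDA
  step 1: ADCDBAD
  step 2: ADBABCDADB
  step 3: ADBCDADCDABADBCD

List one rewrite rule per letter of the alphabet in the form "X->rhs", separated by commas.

  step 2 ⇒ step 3: ADBABCDADB ⇒ AD·B·CD·AD·CD·A·B·AD·B·CD
    A ↦ AD
    B ↦ CD
    C ↦ A
    D ↦ B

A->AD, B->CD, C->A, D->B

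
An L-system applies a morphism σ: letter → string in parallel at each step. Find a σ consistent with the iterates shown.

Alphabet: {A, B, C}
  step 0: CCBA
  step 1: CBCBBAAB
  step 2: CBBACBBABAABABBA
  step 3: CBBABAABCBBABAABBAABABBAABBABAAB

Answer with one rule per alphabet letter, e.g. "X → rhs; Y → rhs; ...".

A->AB, B->BA, C->CB

  step 2 ⇒ step 3: CBBACBBABAABABBA ⇒ CB·BA·BA·AB·CB·BA·BA·AB·BA·AB·AB·BA·AB·BA·BA·AB
    A ↦ AB
    B ↦ BA
    C ↦ CB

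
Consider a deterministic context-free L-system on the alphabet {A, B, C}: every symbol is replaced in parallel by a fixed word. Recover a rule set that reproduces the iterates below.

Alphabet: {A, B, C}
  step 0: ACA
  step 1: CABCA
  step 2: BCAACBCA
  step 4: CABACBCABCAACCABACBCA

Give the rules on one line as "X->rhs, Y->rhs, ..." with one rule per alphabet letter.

  step 1 ⇒ step 2: CABCA ⇒ B·CA·AC·B·CA
    A ↦ CA
    B ↦ AC
    C ↦ B

A->CA, B->AC, C->B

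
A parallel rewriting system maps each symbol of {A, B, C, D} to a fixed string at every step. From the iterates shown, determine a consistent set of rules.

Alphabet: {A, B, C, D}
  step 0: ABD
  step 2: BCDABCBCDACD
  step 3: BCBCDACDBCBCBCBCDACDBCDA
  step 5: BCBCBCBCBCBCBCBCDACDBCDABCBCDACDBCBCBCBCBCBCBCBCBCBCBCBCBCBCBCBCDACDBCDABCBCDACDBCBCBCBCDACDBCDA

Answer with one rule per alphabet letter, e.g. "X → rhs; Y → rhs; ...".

  step 2 ⇒ step 3: BCDABCBCDACD ⇒ BC·BC·DA·CD·BC·BC·BC·BC·DA·CD·BC·DA
    A ↦ CD
    B ↦ BC
    C ↦ BC
    D ↦ DA

A->CD, B->BC, C->BC, D->DA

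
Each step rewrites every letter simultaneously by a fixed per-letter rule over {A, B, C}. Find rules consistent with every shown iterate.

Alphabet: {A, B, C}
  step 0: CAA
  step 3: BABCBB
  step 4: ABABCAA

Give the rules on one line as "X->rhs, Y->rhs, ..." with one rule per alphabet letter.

A->B, B->A, C->BC

  step 3 ⇒ step 4: BABCBB ⇒ A·B·A·BC·A·A
    A ↦ B
    B ↦ A
    C ↦ BC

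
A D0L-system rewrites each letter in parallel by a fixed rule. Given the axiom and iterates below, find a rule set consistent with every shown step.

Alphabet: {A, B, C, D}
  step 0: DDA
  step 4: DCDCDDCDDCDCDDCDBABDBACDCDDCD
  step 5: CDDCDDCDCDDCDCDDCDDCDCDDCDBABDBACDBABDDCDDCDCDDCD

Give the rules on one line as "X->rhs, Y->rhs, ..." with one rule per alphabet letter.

  step 4 ⇒ step 5: DCDCDDCDDCDCDDCDBABDBACDCDDCD ⇒ CD·D·CD·D·CD·CD·D·CD·CD·D·CD·D·CD·CD·D·CD·BA·BD·BA·CD·BA·BD·D·CD·D·CD·CD·D·CD
    A ↦ BD
    B ↦ BA
    C ↦ D
    D ↦ CD

A->BD, B->BA, C->D, D->CD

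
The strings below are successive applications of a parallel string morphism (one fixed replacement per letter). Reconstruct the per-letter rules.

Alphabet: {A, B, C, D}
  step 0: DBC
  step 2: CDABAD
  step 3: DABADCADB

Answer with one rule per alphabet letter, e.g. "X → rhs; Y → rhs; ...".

A->AD, B->C, C->DA, D->B

  step 2 ⇒ step 3: CDABAD ⇒ DA·B·AD·C·AD·B
    A ↦ AD
    B ↦ C
    C ↦ DA
    D ↦ B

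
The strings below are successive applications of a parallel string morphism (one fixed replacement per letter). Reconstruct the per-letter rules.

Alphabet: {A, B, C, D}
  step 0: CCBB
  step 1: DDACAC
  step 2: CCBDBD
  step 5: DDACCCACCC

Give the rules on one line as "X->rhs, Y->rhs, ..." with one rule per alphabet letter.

A->B, B->AC, C->D, D->C

  step 1 ⇒ step 2: DDACAC ⇒ C·C·B·D·B·D
    A ↦ B
    C ↦ D
    D ↦ C
  step 0 ⇒ step 1: CCBB ⇒ D·D·AC·AC
    B ↦ AC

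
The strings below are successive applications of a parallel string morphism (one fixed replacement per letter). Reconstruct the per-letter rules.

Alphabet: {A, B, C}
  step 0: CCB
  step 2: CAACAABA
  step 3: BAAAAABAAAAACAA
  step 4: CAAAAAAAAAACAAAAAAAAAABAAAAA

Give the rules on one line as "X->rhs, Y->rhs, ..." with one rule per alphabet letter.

A->AA, B->C, C->BA

  step 3 ⇒ step 4: BAAAAABAAAAACAA ⇒ C·AA·AA·AA·AA·AA·C·AA·AA·AA·AA·AA·BA·AA·AA
    A ↦ AA
    B ↦ C
    C ↦ BA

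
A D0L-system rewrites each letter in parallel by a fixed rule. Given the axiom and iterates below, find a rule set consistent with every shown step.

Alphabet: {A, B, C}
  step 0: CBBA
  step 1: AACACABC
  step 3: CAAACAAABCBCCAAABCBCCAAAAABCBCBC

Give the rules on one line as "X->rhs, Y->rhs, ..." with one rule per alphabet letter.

A->BC, B->CA, C->AA

  step 0 ⇒ step 1: CBBA ⇒ AA·CA·CA·BC
    A ↦ BC
    B ↦ CA
    C ↦ AA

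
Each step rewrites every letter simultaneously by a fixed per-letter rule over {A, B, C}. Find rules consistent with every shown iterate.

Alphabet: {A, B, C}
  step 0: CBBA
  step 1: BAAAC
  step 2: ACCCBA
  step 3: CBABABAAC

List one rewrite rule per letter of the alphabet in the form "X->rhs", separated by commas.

  step 2 ⇒ step 3: ACCCBA ⇒ C·BA·BA·BA·A·C
    A ↦ C
    B ↦ A
    C ↦ BA

A->C, B->A, C->BA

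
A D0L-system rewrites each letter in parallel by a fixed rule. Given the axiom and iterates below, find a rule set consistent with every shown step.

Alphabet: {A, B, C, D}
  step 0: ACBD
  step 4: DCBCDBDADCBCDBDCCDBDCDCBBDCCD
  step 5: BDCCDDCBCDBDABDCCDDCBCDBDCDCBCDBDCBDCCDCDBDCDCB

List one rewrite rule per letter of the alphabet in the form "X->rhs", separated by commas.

  step 4 ⇒ step 5: DCBCDBDADCBCDBDCCDBDCDCBBDCCD ⇒ B·DC·CD·DC·B·CD·B·DA·B·DC·CD·DC·B·CD·B·DC·DC·B·CD·B·DC·B·DC·CD·CD·B·DC·DC·B
    A ↦ DA
    B ↦ CD
    C ↦ DC
    D ↦ B

A->DA, B->CD, C->DC, D->B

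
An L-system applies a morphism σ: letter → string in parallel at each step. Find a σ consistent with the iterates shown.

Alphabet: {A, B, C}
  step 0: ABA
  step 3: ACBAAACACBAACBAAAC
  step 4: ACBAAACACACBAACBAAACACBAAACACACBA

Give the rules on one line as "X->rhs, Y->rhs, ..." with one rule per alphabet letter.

A->AC, B->A, C->BA

  step 3 ⇒ step 4: ACBAAACACBAACBAAAC ⇒ AC·BA·A·AC·AC·AC·BA·AC·BA·A·AC·AC·BA·A·AC·AC·AC·BA
    A ↦ AC
    B ↦ A
    C ↦ BA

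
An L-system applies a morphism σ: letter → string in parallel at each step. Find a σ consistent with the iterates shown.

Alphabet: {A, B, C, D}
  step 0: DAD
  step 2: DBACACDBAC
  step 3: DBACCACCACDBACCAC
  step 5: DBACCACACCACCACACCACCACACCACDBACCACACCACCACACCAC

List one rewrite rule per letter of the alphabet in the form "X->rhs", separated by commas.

A->C, B->AC, C->AC, D->DB

  step 2 ⇒ step 3: DBACACDBAC ⇒ DB·AC·C·AC·C·AC·DB·AC·C·AC
    A ↦ C
    B ↦ AC
    C ↦ AC
    D ↦ DB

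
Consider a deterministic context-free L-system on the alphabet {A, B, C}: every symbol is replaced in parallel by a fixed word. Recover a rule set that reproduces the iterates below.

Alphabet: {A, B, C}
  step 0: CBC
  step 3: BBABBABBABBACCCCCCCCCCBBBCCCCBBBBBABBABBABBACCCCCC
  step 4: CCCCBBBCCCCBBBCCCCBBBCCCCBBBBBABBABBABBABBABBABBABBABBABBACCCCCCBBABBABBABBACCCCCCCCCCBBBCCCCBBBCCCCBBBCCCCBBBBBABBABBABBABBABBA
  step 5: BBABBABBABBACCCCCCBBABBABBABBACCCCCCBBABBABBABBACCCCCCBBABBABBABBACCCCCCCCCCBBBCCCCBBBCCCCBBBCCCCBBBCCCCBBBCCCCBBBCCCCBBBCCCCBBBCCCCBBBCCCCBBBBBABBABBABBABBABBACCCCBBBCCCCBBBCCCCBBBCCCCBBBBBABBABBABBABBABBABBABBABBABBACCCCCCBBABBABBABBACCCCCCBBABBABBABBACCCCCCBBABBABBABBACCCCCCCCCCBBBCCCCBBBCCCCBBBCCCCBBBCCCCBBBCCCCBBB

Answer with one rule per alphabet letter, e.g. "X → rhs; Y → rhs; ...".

  step 4 ⇒ step 5: CCCCBBBCCCCBBBCCCCBBBCCCCBBBBBABBABBABBABBABBABBABBABBABBACCCCCCBBABBABBABBACCCCCCCCCCBBBCCCCBBBCCCCBBBCCCCBBBBBABBABBABBABBABBA ⇒ BBA·BBA·BBA·BBA·CC·CC·CC·BBA·BBA·BBA·BBA·CC·CC·CC·BBA·BBA·BBA·BBA·CC·CC·CC·BBA·BBA·BBA·BBA·CC·CC·CC·CC·CC·BBB·CC·CC·BBB·CC·CC·BBB·CC·CC·BBB·CC·CC·BBB·CC·CC·BBB·CC·CC·BBB·CC·CC·BBB·CC·CC·BBB·CC·CC·BBB·BBA·BBA·BBA·BBA·BBA·BBA·CC·CC·BBB·CC·CC·BBB·CC·CC·BBB·CC·CC·BBB·BBA·BBA·BBA·BBA·BBA·BBA·BBA·BBA·BBA·BBA·CC·CC·CC·BBA·BBA·BBA·BBA·CC·CC·CC·BBA·BBA·BBA·BBA·CC·CC·CC·BBA·BBA·BBA·BBA·CC·CC·CC·CC·CC·BBB·CC·CC·BBB·CC·CC·BBB·CC·CC·BBB·CC·CC·BBB·CC·CC·BBB
    A ↦ BBB
    B ↦ CC
    C ↦ BBA

A->BBB, B->CC, C->BBA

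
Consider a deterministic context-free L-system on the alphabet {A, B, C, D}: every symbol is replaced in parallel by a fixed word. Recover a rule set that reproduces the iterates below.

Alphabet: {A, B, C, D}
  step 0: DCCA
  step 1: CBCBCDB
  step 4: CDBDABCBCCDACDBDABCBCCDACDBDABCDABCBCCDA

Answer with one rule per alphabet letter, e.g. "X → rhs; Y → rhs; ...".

A->DB, B->DA, C->BC, D->C

  step 0 ⇒ step 1: DCCA ⇒ C·BC·BC·DB
    A ↦ DB
    C ↦ BC
    D ↦ C
    B ↦ DA  (constrained at step 1)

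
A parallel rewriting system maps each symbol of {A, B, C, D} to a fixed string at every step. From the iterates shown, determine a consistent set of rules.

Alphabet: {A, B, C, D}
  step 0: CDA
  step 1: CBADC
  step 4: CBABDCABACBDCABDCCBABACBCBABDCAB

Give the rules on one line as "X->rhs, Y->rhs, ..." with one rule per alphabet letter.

  step 0 ⇒ step 1: CDA ⇒ CB·A·DC
    A ↦ DC
    C ↦ CB
    D ↦ A
    B ↦ AB  (constrained at step 1)

A->DC, B->AB, C->CB, D->A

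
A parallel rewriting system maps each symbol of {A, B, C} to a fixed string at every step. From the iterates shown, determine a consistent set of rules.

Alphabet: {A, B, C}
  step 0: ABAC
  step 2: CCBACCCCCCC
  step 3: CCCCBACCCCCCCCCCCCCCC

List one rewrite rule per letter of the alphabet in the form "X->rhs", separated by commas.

A->C, B->BA, C->CC

  step 2 ⇒ step 3: CCBACCCCCCC ⇒ CC·CC·BA·C·CC·CC·CC·CC·CC·CC·CC
    A ↦ C
    B ↦ BA
    C ↦ CC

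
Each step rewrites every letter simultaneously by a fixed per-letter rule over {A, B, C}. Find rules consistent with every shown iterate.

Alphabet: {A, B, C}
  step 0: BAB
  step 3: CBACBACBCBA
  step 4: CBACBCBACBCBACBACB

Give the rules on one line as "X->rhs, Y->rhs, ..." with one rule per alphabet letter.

A->CB, B->A, C->CB

  step 3 ⇒ step 4: CBACBACBCBA ⇒ CB·A·CB·CB·A·CB·CB·A·CB·A·CB
    A ↦ CB
    B ↦ A
    C ↦ CB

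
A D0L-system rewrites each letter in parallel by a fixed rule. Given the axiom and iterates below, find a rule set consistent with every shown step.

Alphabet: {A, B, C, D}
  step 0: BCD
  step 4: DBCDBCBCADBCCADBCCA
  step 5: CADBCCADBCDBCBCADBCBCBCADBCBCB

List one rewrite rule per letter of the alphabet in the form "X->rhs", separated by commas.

A->B, B->D, C->BC, D->CA

  step 4 ⇒ step 5: DBCDBCBCADBCCADBCCA ⇒ CA·D·BC·CA·D·BC·D·BC·B·CA·D·BC·BC·B·CA·D·BC·BC·B
    A ↦ B
    B ↦ D
    C ↦ BC
    D ↦ CA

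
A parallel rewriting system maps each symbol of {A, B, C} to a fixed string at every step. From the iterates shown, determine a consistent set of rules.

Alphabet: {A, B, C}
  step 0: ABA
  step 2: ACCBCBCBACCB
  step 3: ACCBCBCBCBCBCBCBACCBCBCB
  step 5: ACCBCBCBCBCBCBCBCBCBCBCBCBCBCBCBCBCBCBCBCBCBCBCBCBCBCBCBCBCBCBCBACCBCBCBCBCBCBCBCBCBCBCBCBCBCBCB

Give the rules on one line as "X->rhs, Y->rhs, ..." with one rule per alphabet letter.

A->AC, B->CB, C->CB

  step 2 ⇒ step 3: ACCBCBCBACCB ⇒ AC·CB·CB·CB·CB·CB·CB·CB·AC·CB·CB·CB
    A ↦ AC
    B ↦ CB
    C ↦ CB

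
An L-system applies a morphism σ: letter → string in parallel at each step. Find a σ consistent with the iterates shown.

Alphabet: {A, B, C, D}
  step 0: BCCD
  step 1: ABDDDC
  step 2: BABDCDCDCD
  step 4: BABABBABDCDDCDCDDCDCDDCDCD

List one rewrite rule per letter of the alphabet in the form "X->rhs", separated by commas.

  step 1 ⇒ step 2: ABDDDC ⇒ B·AB·DC·DC·DC·D
    A ↦ B
    B ↦ AB
    C ↦ D
    D ↦ DC

A->B, B->AB, C->D, D->DC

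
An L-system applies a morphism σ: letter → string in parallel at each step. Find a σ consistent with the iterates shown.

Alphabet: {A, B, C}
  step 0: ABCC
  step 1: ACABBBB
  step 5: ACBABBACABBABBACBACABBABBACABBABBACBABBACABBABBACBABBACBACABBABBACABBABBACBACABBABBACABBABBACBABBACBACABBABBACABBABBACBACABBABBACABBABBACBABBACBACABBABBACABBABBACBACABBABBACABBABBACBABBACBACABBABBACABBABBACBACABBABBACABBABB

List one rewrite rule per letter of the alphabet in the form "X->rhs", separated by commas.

  step 0 ⇒ step 1: ABCC ⇒ AC·ABB·B·B
    A ↦ AC
    B ↦ ABB
    C ↦ B

A->AC, B->ABB, C->B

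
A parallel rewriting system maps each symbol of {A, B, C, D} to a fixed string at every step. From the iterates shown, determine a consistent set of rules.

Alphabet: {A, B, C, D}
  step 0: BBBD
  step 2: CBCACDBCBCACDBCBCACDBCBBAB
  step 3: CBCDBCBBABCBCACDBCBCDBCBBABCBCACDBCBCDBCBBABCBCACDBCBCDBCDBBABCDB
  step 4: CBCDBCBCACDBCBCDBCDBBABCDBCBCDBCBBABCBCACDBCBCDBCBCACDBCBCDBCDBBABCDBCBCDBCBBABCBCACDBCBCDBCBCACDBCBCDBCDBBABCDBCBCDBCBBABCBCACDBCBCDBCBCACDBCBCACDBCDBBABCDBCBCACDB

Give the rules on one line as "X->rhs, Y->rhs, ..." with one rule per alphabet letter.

A->BAB, B->CDB, C->CB, D->CA

  step 3 ⇒ step 4: CBCDBCBBABCBCACDBCBCDBCBBABCBCACDBCBCDBCBBABCBCACDBCBCDBCDBBABCDB ⇒ CB·CDB·CB·CA·CDB·CB·CDB·CDB·BAB·CDB·CB·CDB·CB·BAB·CB·CA·CDB·CB·CDB·CB·CA·CDB·CB·CDB·CDB·BAB·CDB·CB·CDB·CB·BAB·CB·CA·CDB·CB·CDB·CB·CA·CDB·CB·CDB·CDB·BAB·CDB·CB·CDB·CB·BAB·CB·CA·CDB·CB·CDB·CB·CA·CDB·CB·CA·CDB·CDB·BAB·CDB·CB·CA·CDB
    A ↦ BAB
    B ↦ CDB
    C ↦ CB
    D ↦ CA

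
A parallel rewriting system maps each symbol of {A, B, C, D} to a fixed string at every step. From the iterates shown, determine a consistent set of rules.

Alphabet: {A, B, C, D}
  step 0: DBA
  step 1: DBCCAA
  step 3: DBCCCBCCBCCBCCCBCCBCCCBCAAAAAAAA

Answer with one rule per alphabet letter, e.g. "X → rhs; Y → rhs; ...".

  step 0 ⇒ step 1: DBA ⇒ DBC·C·AA
    A ↦ AA
    B ↦ C
    D ↦ DBC
    C ↦ CBC  (constrained at step 1)

A->AA, B->C, C->CBC, D->DBC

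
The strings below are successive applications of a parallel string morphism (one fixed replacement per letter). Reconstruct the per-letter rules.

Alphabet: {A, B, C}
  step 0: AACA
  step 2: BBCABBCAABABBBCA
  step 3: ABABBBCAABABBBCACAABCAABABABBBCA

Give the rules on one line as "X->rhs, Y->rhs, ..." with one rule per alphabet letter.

  step 2 ⇒ step 3: BBCABBCAABABBBCA ⇒ AB·AB·BB·CA·AB·AB·BB·CA·CA·AB·CA·AB·AB·AB·BB·CA
    A ↦ CA
    B ↦ AB
    C ↦ BB

A->CA, B->AB, C->BB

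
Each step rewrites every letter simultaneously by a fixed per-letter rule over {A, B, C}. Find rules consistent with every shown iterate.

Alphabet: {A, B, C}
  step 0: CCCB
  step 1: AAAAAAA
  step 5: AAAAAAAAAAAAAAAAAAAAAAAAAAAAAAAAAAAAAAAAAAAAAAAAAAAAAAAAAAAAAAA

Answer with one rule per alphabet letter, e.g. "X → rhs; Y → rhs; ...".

A->BC, B->A, C->AA

  step 0 ⇒ step 1: CCCB ⇒ AA·AA·AA·A
    B ↦ A
    C ↦ AA
    A ↦ BC  (constrained at step 1)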